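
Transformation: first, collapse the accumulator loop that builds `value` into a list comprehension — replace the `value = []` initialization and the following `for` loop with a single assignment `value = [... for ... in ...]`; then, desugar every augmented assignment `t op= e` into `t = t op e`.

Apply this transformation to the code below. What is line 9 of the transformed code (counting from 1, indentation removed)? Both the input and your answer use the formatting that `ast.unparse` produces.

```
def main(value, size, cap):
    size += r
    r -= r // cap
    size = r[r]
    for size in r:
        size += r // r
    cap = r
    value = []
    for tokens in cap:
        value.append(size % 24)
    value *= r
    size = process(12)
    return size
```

Transformed code:
def main(value, size, cap):
    size = size + r
    r = r - r // cap
    size = r[r]
    for size in r:
        size = size + r // r
    cap = r
    value = [size % 24 for tokens in cap]
    value = value * r
    size = process(12)
    return size

value = value * r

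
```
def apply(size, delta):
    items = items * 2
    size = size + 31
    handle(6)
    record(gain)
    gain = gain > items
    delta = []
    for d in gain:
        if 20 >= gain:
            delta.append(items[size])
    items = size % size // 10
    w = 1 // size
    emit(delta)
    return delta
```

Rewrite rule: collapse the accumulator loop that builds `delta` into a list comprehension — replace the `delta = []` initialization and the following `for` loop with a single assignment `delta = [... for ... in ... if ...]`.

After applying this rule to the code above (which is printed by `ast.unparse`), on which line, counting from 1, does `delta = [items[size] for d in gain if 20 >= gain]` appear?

Transformed code:
def apply(size, delta):
    items = items * 2
    size = size + 31
    handle(6)
    record(gain)
    gain = gain > items
    delta = [items[size] for d in gain if 20 >= gain]
    items = size % size // 10
    w = 1 // size
    emit(delta)
    return delta

7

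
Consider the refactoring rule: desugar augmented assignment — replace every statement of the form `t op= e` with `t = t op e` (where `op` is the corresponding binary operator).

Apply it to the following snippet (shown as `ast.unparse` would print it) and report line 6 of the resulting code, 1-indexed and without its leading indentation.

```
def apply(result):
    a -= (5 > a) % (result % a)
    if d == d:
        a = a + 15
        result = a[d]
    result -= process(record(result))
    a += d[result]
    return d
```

result = result - process(record(result))

Transformed code:
def apply(result):
    a = a - (5 > a) % (result % a)
    if d == d:
        a = a + 15
        result = a[d]
    result = result - process(record(result))
    a = a + d[result]
    return d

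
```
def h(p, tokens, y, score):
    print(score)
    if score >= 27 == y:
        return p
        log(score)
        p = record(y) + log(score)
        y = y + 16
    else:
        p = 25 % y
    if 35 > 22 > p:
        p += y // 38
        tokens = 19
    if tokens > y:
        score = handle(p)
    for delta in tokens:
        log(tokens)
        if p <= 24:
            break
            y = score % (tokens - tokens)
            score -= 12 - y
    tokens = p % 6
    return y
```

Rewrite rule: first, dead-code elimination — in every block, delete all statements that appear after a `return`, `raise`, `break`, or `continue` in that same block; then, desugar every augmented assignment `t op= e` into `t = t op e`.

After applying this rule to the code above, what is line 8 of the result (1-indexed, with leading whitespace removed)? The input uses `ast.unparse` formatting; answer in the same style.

p = p + y // 38

Transformed code:
def h(p, tokens, y, score):
    print(score)
    if score >= 27 == y:
        return p
    else:
        p = 25 % y
    if 35 > 22 > p:
        p = p + y // 38
        tokens = 19
    if tokens > y:
        score = handle(p)
    for delta in tokens:
        log(tokens)
        if p <= 24:
            break
    tokens = p % 6
    return y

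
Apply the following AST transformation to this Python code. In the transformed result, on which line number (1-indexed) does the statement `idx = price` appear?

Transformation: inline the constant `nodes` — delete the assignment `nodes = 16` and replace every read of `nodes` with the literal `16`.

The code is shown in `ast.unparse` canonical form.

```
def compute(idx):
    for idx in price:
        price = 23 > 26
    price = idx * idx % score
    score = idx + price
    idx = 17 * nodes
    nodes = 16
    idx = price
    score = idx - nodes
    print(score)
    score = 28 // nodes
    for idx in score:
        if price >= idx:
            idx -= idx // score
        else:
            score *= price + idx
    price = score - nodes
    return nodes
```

7

Transformed code:
def compute(idx):
    for idx in price:
        price = 23 > 26
    price = idx * idx % score
    score = idx + price
    idx = 17 * 16
    idx = price
    score = idx - 16
    print(score)
    score = 28 // 16
    for idx in score:
        if price >= idx:
            idx -= idx // score
        else:
            score *= price + idx
    price = score - 16
    return 16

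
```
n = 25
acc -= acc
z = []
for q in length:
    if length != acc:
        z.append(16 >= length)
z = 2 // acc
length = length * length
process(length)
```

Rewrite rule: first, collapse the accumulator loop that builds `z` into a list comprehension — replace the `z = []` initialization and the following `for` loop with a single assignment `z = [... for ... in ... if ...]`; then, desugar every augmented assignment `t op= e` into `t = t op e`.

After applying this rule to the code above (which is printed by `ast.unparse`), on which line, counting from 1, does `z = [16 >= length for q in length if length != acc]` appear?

Transformed code:
n = 25
acc = acc - acc
z = [16 >= length for q in length if length != acc]
z = 2 // acc
length = length * length
process(length)

3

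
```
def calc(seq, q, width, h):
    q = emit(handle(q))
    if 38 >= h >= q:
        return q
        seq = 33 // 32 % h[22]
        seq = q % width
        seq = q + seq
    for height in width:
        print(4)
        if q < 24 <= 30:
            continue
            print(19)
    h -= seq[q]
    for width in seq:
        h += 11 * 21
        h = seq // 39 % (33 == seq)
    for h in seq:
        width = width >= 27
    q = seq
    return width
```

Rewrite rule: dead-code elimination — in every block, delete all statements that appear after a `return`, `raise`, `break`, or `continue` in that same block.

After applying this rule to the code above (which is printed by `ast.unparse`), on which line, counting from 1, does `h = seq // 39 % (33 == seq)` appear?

Transformed code:
def calc(seq, q, width, h):
    q = emit(handle(q))
    if 38 >= h >= q:
        return q
    for height in width:
        print(4)
        if q < 24 <= 30:
            continue
    h -= seq[q]
    for width in seq:
        h += 11 * 21
        h = seq // 39 % (33 == seq)
    for h in seq:
        width = width >= 27
    q = seq
    return width

12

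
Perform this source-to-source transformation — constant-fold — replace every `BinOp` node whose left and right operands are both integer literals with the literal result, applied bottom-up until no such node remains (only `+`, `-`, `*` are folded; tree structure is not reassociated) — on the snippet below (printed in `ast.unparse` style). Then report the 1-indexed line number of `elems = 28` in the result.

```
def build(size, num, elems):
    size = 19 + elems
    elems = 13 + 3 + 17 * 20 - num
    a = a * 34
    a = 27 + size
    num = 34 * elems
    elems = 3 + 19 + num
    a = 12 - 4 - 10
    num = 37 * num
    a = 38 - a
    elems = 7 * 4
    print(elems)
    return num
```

11

Transformed code:
def build(size, num, elems):
    size = 19 + elems
    elems = 356 - num
    a = a * 34
    a = 27 + size
    num = 34 * elems
    elems = 22 + num
    a = -2
    num = 37 * num
    a = 38 - a
    elems = 28
    print(elems)
    return num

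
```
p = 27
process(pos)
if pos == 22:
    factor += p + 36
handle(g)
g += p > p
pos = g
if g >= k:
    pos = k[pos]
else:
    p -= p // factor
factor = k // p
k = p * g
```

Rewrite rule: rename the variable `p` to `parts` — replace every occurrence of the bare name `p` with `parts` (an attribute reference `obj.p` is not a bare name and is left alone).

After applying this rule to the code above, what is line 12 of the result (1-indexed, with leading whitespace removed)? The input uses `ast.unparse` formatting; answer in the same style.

factor = k // parts

Transformed code:
parts = 27
process(pos)
if pos == 22:
    factor += parts + 36
handle(g)
g += parts > parts
pos = g
if g >= k:
    pos = k[pos]
else:
    parts -= parts // factor
factor = k // parts
k = parts * g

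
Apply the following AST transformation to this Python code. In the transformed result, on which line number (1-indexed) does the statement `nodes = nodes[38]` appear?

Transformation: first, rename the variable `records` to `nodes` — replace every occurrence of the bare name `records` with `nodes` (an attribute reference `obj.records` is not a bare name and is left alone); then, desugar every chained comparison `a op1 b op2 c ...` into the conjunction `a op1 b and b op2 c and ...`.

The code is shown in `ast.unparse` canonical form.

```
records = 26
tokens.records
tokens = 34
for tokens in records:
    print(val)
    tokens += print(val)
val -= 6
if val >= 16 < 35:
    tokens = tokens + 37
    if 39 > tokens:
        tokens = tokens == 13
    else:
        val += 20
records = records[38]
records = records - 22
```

Transformed code:
nodes = 26
tokens.records
tokens = 34
for tokens in nodes:
    print(val)
    tokens += print(val)
val -= 6
if val >= 16 and 16 < 35:
    tokens = tokens + 37
    if 39 > tokens:
        tokens = tokens == 13
    else:
        val += 20
nodes = nodes[38]
nodes = nodes - 22

14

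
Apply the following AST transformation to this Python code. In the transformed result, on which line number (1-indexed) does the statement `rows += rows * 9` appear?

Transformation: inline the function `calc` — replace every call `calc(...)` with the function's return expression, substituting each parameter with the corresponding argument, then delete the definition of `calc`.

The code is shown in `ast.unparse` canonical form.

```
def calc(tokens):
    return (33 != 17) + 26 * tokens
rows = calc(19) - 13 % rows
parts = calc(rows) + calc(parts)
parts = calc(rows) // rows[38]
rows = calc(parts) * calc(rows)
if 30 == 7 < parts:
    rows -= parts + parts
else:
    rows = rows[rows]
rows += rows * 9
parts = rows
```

9

Transformed code:
rows = (33 != 17) + 26 * 19 - 13 % rows
parts = (33 != 17) + 26 * rows + ((33 != 17) + 26 * parts)
parts = ((33 != 17) + 26 * rows) // rows[38]
rows = ((33 != 17) + 26 * parts) * ((33 != 17) + 26 * rows)
if 30 == 7 < parts:
    rows -= parts + parts
else:
    rows = rows[rows]
rows += rows * 9
parts = rows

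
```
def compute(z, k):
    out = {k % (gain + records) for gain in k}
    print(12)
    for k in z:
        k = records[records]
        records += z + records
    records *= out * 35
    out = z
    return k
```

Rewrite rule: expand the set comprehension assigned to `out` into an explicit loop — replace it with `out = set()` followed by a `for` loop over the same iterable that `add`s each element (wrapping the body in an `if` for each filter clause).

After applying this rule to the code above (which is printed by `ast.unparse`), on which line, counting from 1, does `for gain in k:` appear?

3

Transformed code:
def compute(z, k):
    out = set()
    for gain in k:
        out.add(k % (gain + records))
    print(12)
    for k in z:
        k = records[records]
        records += z + records
    records *= out * 35
    out = z
    return k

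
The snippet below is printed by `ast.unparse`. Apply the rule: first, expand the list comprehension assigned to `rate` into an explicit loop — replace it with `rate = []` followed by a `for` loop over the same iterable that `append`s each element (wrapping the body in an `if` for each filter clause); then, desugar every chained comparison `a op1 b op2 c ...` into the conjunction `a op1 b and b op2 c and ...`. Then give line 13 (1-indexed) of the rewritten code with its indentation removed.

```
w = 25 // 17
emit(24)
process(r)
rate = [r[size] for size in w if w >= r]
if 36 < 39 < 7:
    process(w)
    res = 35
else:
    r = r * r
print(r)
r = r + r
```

Transformed code:
w = 25 // 17
emit(24)
process(r)
rate = []
for size in w:
    if w >= r:
        rate.append(r[size])
if 36 < 39 and 39 < 7:
    process(w)
    res = 35
else:
    r = r * r
print(r)
r = r + r

print(r)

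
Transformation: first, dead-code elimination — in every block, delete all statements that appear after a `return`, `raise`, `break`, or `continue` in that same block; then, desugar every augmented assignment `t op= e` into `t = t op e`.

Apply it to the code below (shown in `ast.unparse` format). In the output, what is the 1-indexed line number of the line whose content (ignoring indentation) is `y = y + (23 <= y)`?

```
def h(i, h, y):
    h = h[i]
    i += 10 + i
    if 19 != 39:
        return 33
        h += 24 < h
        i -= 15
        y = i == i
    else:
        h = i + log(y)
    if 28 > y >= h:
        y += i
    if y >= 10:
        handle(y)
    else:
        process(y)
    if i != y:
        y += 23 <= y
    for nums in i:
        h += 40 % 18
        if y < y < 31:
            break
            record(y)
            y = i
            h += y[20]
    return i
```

Transformed code:
def h(i, h, y):
    h = h[i]
    i = i + (10 + i)
    if 19 != 39:
        return 33
    else:
        h = i + log(y)
    if 28 > y >= h:
        y = y + i
    if y >= 10:
        handle(y)
    else:
        process(y)
    if i != y:
        y = y + (23 <= y)
    for nums in i:
        h = h + 40 % 18
        if y < y < 31:
            break
    return i

15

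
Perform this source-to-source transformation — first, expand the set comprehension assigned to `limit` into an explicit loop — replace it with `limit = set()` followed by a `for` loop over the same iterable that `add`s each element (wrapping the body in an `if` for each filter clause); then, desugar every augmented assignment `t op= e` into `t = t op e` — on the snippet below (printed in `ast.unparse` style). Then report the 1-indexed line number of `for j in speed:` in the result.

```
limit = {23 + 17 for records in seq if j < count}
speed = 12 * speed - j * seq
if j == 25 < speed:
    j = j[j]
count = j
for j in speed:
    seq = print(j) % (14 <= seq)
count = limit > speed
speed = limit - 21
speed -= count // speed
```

Transformed code:
limit = set()
for records in seq:
    if j < count:
        limit.add(23 + 17)
speed = 12 * speed - j * seq
if j == 25 < speed:
    j = j[j]
count = j
for j in speed:
    seq = print(j) % (14 <= seq)
count = limit > speed
speed = limit - 21
speed = speed - count // speed

9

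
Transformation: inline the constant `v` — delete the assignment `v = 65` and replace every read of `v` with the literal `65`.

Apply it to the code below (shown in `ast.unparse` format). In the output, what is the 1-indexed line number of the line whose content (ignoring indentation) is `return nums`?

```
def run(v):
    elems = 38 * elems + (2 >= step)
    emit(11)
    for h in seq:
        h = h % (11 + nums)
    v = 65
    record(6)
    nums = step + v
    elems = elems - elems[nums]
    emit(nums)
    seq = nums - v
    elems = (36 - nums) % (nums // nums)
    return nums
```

12

Transformed code:
def run(v):
    elems = 38 * elems + (2 >= step)
    emit(11)
    for h in seq:
        h = h % (11 + nums)
    record(6)
    nums = step + 65
    elems = elems - elems[nums]
    emit(nums)
    seq = nums - 65
    elems = (36 - nums) % (nums // nums)
    return nums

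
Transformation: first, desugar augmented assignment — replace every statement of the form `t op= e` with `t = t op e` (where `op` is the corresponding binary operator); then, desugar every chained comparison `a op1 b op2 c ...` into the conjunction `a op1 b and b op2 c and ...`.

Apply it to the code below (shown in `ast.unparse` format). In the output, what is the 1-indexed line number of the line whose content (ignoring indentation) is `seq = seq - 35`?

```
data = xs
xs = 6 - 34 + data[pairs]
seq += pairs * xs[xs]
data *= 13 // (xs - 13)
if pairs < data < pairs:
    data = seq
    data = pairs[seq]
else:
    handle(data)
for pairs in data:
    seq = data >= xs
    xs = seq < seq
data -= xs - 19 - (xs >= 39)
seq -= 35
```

Transformed code:
data = xs
xs = 6 - 34 + data[pairs]
seq = seq + pairs * xs[xs]
data = data * (13 // (xs - 13))
if pairs < data and data < pairs:
    data = seq
    data = pairs[seq]
else:
    handle(data)
for pairs in data:
    seq = data >= xs
    xs = seq < seq
data = data - (xs - 19 - (xs >= 39))
seq = seq - 35

14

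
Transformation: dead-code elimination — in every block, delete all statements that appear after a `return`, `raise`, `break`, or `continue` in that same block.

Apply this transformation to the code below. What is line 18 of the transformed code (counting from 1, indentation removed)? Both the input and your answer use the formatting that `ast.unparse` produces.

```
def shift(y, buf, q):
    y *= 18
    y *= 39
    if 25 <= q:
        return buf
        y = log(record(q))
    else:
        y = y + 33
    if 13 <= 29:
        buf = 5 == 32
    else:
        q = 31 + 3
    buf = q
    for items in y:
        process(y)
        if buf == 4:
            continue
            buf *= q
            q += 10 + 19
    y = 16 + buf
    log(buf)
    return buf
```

log(buf)

Transformed code:
def shift(y, buf, q):
    y *= 18
    y *= 39
    if 25 <= q:
        return buf
    else:
        y = y + 33
    if 13 <= 29:
        buf = 5 == 32
    else:
        q = 31 + 3
    buf = q
    for items in y:
        process(y)
        if buf == 4:
            continue
    y = 16 + buf
    log(buf)
    return buf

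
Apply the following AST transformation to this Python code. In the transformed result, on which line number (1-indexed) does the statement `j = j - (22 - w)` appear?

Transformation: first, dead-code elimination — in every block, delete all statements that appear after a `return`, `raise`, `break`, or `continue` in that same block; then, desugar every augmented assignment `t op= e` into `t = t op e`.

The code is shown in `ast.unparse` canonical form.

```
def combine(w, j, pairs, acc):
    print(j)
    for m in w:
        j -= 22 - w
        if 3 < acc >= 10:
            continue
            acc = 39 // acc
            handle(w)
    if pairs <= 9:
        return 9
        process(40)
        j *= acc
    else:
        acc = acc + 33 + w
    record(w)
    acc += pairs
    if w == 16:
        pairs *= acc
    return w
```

Transformed code:
def combine(w, j, pairs, acc):
    print(j)
    for m in w:
        j = j - (22 - w)
        if 3 < acc >= 10:
            continue
    if pairs <= 9:
        return 9
    else:
        acc = acc + 33 + w
    record(w)
    acc = acc + pairs
    if w == 16:
        pairs = pairs * acc
    return w

4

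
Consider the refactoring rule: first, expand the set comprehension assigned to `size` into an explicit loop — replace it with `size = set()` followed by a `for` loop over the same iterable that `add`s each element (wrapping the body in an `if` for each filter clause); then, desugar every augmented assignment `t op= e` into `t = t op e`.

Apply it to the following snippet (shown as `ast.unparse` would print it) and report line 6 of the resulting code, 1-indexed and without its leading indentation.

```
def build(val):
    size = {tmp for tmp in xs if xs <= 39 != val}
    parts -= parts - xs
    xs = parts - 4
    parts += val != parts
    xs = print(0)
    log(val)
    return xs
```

parts = parts - (parts - xs)

Transformed code:
def build(val):
    size = set()
    for tmp in xs:
        if xs <= 39 != val:
            size.add(tmp)
    parts = parts - (parts - xs)
    xs = parts - 4
    parts = parts + (val != parts)
    xs = print(0)
    log(val)
    return xs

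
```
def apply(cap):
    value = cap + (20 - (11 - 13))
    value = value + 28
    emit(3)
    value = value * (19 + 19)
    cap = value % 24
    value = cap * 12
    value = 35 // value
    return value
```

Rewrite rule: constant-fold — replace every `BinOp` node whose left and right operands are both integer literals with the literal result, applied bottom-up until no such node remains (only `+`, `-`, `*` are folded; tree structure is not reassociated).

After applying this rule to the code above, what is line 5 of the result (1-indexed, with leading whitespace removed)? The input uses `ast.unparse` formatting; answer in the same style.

Transformed code:
def apply(cap):
    value = cap + 22
    value = value + 28
    emit(3)
    value = value * 38
    cap = value % 24
    value = cap * 12
    value = 35 // value
    return value

value = value * 38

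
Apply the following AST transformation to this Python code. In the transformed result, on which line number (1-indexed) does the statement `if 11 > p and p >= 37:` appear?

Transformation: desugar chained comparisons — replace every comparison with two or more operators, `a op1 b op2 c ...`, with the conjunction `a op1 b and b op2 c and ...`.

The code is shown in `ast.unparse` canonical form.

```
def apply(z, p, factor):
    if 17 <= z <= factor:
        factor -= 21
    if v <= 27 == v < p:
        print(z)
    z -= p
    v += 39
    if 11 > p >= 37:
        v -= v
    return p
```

Transformed code:
def apply(z, p, factor):
    if 17 <= z and z <= factor:
        factor -= 21
    if v <= 27 and 27 == v and (v < p):
        print(z)
    z -= p
    v += 39
    if 11 > p and p >= 37:
        v -= v
    return p

8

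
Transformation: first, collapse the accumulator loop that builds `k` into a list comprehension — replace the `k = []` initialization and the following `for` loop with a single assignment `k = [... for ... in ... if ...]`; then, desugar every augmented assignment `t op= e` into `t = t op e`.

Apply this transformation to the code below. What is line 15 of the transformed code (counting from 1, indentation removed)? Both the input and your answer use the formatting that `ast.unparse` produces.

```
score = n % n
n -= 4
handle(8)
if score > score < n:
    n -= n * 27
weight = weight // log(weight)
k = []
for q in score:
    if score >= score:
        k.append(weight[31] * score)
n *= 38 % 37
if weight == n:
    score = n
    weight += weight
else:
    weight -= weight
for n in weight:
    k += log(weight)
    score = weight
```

Transformed code:
score = n % n
n = n - 4
handle(8)
if score > score < n:
    n = n - n * 27
weight = weight // log(weight)
k = [weight[31] * score for q in score if score >= score]
n = n * (38 % 37)
if weight == n:
    score = n
    weight = weight + weight
else:
    weight = weight - weight
for n in weight:
    k = k + log(weight)
    score = weight

k = k + log(weight)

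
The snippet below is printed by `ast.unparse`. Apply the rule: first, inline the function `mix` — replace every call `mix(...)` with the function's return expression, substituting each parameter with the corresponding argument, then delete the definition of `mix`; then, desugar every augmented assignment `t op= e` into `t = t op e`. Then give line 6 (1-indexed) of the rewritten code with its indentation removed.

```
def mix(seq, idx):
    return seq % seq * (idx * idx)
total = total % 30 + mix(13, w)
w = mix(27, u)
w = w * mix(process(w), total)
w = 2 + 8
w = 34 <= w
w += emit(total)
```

Transformed code:
total = total % 30 + 13 % 13 * (w * w)
w = 27 % 27 * (u * u)
w = w * (process(w) % process(w) * (total * total))
w = 2 + 8
w = 34 <= w
w = w + emit(total)

w = w + emit(total)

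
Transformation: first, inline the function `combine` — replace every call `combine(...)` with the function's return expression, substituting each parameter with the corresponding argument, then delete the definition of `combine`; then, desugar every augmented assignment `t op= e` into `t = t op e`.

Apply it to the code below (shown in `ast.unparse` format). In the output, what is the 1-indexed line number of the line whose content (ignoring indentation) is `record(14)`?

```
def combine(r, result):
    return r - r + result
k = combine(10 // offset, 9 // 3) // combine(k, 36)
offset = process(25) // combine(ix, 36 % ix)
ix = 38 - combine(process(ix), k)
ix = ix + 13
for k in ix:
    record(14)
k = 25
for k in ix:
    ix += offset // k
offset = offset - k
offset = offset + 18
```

6

Transformed code:
k = (10 // offset - 10 // offset + 9 // 3) // (k - k + 36)
offset = process(25) // (ix - ix + 36 % ix)
ix = 38 - (process(ix) - process(ix) + k)
ix = ix + 13
for k in ix:
    record(14)
k = 25
for k in ix:
    ix = ix + offset // k
offset = offset - k
offset = offset + 18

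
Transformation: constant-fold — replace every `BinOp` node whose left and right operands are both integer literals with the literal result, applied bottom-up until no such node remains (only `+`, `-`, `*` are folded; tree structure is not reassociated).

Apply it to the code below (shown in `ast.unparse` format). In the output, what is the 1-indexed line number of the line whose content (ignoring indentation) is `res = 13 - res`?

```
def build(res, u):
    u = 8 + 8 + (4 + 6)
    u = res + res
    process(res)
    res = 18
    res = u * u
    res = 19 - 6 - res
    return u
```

7

Transformed code:
def build(res, u):
    u = 26
    u = res + res
    process(res)
    res = 18
    res = u * u
    res = 13 - res
    return u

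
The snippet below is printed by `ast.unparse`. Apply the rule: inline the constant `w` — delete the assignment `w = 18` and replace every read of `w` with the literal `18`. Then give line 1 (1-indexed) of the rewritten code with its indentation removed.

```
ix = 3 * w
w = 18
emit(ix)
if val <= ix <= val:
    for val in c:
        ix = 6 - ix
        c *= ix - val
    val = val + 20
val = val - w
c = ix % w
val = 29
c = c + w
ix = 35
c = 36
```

ix = 3 * 18

Transformed code:
ix = 3 * 18
emit(ix)
if val <= ix <= val:
    for val in c:
        ix = 6 - ix
        c *= ix - val
    val = val + 20
val = val - 18
c = ix % 18
val = 29
c = c + 18
ix = 35
c = 36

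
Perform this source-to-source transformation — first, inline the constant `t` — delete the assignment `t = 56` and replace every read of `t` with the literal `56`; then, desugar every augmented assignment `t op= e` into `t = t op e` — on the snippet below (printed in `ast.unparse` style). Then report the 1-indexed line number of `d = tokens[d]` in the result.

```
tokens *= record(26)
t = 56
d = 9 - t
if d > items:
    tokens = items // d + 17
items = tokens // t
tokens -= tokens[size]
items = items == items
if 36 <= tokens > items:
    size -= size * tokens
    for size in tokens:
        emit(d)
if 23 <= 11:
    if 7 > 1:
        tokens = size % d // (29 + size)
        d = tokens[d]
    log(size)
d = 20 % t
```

Transformed code:
tokens = tokens * record(26)
d = 9 - 56
if d > items:
    tokens = items // d + 17
items = tokens // 56
tokens = tokens - tokens[size]
items = items == items
if 36 <= tokens > items:
    size = size - size * tokens
    for size in tokens:
        emit(d)
if 23 <= 11:
    if 7 > 1:
        tokens = size % d // (29 + size)
        d = tokens[d]
    log(size)
d = 20 % 56

15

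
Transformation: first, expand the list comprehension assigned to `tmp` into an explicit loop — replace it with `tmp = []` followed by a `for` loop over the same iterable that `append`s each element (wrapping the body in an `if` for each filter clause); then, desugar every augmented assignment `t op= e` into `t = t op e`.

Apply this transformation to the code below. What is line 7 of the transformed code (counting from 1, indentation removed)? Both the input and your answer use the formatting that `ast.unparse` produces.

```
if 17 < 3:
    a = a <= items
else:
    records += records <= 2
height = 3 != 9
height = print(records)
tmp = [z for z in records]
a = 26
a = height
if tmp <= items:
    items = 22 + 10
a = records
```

tmp = []

Transformed code:
if 17 < 3:
    a = a <= items
else:
    records = records + (records <= 2)
height = 3 != 9
height = print(records)
tmp = []
for z in records:
    tmp.append(z)
a = 26
a = height
if tmp <= items:
    items = 22 + 10
a = records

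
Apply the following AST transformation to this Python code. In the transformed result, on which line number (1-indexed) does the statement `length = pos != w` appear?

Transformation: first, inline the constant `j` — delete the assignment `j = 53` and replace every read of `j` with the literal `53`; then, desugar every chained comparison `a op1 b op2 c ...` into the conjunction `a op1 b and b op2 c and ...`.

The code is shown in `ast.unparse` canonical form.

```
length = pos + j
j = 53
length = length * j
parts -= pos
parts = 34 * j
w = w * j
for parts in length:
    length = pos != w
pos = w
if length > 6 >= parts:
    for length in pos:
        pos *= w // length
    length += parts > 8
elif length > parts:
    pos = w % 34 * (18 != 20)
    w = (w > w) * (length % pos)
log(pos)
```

Transformed code:
length = pos + 53
length = length * 53
parts -= pos
parts = 34 * 53
w = w * 53
for parts in length:
    length = pos != w
pos = w
if length > 6 and 6 >= parts:
    for length in pos:
        pos *= w // length
    length += parts > 8
elif length > parts:
    pos = w % 34 * (18 != 20)
    w = (w > w) * (length % pos)
log(pos)

7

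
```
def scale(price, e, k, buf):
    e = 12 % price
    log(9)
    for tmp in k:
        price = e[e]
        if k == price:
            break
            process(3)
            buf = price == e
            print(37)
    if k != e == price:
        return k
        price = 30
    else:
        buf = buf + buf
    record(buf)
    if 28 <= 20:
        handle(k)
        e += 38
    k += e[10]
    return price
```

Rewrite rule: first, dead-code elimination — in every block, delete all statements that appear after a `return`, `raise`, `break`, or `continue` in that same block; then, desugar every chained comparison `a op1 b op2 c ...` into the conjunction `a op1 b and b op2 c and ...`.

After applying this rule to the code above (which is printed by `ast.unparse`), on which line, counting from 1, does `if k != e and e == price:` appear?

8

Transformed code:
def scale(price, e, k, buf):
    e = 12 % price
    log(9)
    for tmp in k:
        price = e[e]
        if k == price:
            break
    if k != e and e == price:
        return k
    else:
        buf = buf + buf
    record(buf)
    if 28 <= 20:
        handle(k)
        e += 38
    k += e[10]
    return price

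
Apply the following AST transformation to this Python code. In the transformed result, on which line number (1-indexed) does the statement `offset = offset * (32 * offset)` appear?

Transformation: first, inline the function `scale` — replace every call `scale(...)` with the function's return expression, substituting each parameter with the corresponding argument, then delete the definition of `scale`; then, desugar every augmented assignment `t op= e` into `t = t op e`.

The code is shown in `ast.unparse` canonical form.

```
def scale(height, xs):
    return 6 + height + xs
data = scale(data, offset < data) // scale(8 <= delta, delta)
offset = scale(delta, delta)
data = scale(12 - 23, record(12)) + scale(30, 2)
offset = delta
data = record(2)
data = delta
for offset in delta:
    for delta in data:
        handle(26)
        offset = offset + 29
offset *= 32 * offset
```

11

Transformed code:
data = (6 + data + (offset < data)) // (6 + (8 <= delta) + delta)
offset = 6 + delta + delta
data = 6 + (12 - 23) + record(12) + (6 + 30 + 2)
offset = delta
data = record(2)
data = delta
for offset in delta:
    for delta in data:
        handle(26)
        offset = offset + 29
offset = offset * (32 * offset)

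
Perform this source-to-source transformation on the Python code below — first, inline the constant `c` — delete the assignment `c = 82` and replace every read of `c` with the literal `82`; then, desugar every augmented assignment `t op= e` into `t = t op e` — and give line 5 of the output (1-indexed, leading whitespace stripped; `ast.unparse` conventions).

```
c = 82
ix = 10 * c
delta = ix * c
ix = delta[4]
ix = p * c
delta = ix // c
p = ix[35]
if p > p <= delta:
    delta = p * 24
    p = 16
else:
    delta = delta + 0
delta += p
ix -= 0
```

delta = ix // 82

Transformed code:
ix = 10 * 82
delta = ix * 82
ix = delta[4]
ix = p * 82
delta = ix // 82
p = ix[35]
if p > p <= delta:
    delta = p * 24
    p = 16
else:
    delta = delta + 0
delta = delta + p
ix = ix - 0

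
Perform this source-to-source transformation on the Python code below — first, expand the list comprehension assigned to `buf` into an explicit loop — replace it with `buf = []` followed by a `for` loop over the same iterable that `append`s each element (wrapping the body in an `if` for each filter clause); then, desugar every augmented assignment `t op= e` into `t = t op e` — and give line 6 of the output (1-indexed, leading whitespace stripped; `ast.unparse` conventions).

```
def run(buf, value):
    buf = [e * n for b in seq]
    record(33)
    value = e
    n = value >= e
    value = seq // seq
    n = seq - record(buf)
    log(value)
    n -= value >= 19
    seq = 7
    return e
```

value = e

Transformed code:
def run(buf, value):
    buf = []
    for b in seq:
        buf.append(e * n)
    record(33)
    value = e
    n = value >= e
    value = seq // seq
    n = seq - record(buf)
    log(value)
    n = n - (value >= 19)
    seq = 7
    return e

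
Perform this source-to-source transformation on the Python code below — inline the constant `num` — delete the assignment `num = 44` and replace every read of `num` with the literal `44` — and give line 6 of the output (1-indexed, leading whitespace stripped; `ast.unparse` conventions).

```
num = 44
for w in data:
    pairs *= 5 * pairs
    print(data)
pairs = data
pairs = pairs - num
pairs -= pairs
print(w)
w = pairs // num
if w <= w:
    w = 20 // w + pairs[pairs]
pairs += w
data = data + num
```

Transformed code:
for w in data:
    pairs *= 5 * pairs
    print(data)
pairs = data
pairs = pairs - 44
pairs -= pairs
print(w)
w = pairs // 44
if w <= w:
    w = 20 // w + pairs[pairs]
pairs += w
data = data + 44

pairs -= pairs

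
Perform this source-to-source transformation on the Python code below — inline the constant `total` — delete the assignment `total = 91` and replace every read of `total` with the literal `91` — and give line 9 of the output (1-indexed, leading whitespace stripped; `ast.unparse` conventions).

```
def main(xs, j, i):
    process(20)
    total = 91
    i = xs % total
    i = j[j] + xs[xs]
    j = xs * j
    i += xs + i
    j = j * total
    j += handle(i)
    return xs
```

Transformed code:
def main(xs, j, i):
    process(20)
    i = xs % 91
    i = j[j] + xs[xs]
    j = xs * j
    i += xs + i
    j = j * 91
    j += handle(i)
    return xs

return xs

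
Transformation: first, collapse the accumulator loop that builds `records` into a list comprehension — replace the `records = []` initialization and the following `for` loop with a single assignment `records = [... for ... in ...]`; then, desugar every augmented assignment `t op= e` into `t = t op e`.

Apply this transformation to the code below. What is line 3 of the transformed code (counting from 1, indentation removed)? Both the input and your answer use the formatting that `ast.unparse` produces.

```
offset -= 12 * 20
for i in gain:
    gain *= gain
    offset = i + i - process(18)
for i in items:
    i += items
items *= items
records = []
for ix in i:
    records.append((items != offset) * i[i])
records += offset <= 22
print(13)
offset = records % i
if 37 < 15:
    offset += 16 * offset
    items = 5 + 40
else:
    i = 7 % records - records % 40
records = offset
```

Transformed code:
offset = offset - 12 * 20
for i in gain:
    gain = gain * gain
    offset = i + i - process(18)
for i in items:
    i = i + items
items = items * items
records = [(items != offset) * i[i] for ix in i]
records = records + (offset <= 22)
print(13)
offset = records % i
if 37 < 15:
    offset = offset + 16 * offset
    items = 5 + 40
else:
    i = 7 % records - records % 40
records = offset

gain = gain * gain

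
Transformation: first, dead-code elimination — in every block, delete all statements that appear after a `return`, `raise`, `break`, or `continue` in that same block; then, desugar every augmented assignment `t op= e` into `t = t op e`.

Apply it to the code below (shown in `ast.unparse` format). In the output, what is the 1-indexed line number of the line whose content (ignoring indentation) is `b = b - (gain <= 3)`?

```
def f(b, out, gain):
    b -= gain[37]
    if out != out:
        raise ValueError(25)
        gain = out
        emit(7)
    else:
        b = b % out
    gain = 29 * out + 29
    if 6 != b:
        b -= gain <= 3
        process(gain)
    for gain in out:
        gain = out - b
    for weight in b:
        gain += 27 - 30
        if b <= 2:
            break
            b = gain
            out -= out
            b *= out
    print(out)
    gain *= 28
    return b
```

9

Transformed code:
def f(b, out, gain):
    b = b - gain[37]
    if out != out:
        raise ValueError(25)
    else:
        b = b % out
    gain = 29 * out + 29
    if 6 != b:
        b = b - (gain <= 3)
        process(gain)
    for gain in out:
        gain = out - b
    for weight in b:
        gain = gain + (27 - 30)
        if b <= 2:
            break
    print(out)
    gain = gain * 28
    return b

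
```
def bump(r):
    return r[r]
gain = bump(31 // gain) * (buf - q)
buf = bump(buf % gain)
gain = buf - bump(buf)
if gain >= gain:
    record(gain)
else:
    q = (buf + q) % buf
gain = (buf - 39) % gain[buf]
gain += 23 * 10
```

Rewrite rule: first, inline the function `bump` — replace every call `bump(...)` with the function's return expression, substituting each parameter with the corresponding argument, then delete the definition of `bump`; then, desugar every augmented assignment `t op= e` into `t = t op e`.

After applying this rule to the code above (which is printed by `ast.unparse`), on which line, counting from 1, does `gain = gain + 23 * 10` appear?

Transformed code:
gain = (31 // gain)[31 // gain] * (buf - q)
buf = (buf % gain)[buf % gain]
gain = buf - buf[buf]
if gain >= gain:
    record(gain)
else:
    q = (buf + q) % buf
gain = (buf - 39) % gain[buf]
gain = gain + 23 * 10

9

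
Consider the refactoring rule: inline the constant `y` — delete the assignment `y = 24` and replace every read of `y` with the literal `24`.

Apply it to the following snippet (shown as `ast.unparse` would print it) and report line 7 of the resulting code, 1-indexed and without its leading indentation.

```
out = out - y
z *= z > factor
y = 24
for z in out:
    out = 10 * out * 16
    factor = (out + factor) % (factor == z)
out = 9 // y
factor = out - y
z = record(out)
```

factor = out - 24

Transformed code:
out = out - 24
z *= z > factor
for z in out:
    out = 10 * out * 16
    factor = (out + factor) % (factor == z)
out = 9 // 24
factor = out - 24
z = record(out)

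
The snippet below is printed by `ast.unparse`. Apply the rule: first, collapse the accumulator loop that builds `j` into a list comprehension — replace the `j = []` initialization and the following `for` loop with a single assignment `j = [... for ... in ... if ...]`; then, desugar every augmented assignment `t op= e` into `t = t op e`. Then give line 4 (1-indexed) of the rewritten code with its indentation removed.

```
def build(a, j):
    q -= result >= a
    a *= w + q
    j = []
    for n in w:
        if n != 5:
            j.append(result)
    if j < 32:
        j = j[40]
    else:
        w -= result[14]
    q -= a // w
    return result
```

j = [result for n in w if n != 5]

Transformed code:
def build(a, j):
    q = q - (result >= a)
    a = a * (w + q)
    j = [result for n in w if n != 5]
    if j < 32:
        j = j[40]
    else:
        w = w - result[14]
    q = q - a // w
    return result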